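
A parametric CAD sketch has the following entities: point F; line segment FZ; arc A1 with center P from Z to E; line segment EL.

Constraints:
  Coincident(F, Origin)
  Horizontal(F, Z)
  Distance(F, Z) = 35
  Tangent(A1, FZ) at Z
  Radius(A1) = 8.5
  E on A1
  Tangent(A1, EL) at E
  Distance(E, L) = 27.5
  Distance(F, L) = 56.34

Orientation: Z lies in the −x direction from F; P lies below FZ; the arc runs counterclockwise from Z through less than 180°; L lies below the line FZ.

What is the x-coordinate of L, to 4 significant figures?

-43.28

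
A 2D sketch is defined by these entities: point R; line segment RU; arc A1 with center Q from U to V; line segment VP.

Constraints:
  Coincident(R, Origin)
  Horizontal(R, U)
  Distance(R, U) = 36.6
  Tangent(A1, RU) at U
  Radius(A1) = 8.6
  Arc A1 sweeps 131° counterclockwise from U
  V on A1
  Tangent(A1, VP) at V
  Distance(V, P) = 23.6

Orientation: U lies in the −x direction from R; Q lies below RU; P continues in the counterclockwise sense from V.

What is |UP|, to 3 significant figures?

33.3

On A1, U sits at bearing 90° from Q; a 131° counterclockwise sweep puts V at bearing 221°, so V = Q + 8.6·(cos 221°, sin 221°) = (-43.1, -14.2). The tangent condition forces QV to be normal to VP, so VP runs along (−sin 221°, cos 221°); with |VP| = 23.6, P = (-27.6, -32.1). Then |UP| = |P − U| = 33.3.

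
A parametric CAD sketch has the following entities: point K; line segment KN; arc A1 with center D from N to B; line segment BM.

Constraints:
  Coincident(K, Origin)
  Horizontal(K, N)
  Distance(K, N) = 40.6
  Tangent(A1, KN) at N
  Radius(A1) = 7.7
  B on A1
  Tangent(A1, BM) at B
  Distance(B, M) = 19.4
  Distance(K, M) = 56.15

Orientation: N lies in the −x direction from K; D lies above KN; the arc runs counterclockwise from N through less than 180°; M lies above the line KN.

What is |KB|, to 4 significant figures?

37.75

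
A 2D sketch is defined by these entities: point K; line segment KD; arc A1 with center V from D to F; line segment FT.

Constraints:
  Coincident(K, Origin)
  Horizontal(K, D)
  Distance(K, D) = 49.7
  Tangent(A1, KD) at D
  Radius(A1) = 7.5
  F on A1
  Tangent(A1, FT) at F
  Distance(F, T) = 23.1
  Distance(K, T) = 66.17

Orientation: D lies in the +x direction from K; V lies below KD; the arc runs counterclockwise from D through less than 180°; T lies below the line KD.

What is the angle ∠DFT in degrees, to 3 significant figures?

115°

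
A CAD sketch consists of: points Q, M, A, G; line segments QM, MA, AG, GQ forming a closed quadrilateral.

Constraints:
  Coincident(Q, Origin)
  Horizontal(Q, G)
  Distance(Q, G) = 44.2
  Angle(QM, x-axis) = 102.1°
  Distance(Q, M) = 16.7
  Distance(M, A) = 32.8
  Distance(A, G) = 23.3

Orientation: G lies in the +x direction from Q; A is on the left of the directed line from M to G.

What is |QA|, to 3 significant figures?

34.3

Checks: QM at 102.1° ✓; |MA| = 32.80 ✓; |AG| = 23.30 ✓.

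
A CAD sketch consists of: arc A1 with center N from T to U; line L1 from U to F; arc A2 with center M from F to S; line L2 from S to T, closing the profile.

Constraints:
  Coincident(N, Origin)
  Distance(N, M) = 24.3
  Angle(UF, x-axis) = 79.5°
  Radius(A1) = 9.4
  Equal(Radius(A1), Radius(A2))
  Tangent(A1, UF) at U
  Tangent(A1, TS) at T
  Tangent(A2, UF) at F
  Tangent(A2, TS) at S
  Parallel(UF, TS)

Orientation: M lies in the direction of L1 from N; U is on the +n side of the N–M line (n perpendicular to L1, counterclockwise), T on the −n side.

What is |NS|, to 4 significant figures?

26.05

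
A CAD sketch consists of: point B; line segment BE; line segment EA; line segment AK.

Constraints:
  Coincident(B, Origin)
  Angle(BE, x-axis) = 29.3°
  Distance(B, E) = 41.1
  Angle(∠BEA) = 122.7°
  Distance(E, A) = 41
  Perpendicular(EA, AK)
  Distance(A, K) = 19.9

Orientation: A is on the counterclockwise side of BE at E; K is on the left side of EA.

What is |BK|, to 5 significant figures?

64.888

∠BEA = 122.7°, so EA runs at 29.3° + (180° − 122.7°) = 86.600° from the x-axis; with |EA| = 41.0, A = E + 41.0·(cos 86.600°, sin 86.600°) = (38.274, 61.041). The perpendicularity gives AK at right angles to EA; with |AK| = 19.9 on the left of EA, K = A + 19.9·(-0.99824, 0.059306) = (18.409, 62.222). Then |BK| = |K − B| = 64.888.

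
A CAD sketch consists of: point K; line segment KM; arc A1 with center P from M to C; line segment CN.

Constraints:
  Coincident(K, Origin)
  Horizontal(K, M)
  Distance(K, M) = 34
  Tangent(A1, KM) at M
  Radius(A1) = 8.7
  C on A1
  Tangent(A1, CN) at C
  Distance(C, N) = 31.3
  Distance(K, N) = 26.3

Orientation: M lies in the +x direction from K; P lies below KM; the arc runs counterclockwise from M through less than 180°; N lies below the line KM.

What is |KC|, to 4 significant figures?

27.80

Checks: K = (0.00, 0.00) ✓; |PC| = 8.700 ✓; ∠(PC, CN) = 90.00° ✓; |CN| = 31.30 ✓; |KN| = 26.30 ✓.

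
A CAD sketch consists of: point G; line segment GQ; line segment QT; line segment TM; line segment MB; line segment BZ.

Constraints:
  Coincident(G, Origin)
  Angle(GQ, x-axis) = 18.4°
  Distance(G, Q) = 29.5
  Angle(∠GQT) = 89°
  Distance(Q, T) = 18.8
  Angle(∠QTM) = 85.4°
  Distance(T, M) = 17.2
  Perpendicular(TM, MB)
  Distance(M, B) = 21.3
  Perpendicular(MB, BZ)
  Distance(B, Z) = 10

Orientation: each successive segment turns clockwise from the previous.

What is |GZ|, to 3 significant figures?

24.3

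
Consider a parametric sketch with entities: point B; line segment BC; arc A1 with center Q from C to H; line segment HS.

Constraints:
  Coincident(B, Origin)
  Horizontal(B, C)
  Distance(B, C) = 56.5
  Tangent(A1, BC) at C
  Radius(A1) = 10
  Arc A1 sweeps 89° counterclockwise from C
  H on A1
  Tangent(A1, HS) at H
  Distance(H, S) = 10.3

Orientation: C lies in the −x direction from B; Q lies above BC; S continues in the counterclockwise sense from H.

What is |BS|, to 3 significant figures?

50.5

B is at the origin; B and C share the same y with |BC| = 56.5 and C on the −x side, so C = (-56.5, 0.00). A1 meets BC tangentially, so QC is at right angles to BC, so Q = C + (0, 10) = (-56.5, 10.0). On A1, C sits at bearing -90° from Q; an 89° counterclockwise sweep puts H at bearing -1°, so H = Q + 10.0·(cos -1°, sin -1°) = (-46.5, 9.83). A1 meets HS tangentially, so QH is at right angles to HS, so HS runs along (−sin -1°, cos -1°); with |HS| = 10.3, S = (-46.3, 20.1). Then |BS| = |S − B| = 50.5.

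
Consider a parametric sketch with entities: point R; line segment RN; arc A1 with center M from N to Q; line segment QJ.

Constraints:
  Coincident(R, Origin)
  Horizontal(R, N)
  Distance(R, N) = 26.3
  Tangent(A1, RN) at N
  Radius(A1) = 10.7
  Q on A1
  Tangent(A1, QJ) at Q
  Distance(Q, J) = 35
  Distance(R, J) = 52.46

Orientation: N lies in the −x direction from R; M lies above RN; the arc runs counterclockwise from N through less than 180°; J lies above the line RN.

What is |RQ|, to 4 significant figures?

20.41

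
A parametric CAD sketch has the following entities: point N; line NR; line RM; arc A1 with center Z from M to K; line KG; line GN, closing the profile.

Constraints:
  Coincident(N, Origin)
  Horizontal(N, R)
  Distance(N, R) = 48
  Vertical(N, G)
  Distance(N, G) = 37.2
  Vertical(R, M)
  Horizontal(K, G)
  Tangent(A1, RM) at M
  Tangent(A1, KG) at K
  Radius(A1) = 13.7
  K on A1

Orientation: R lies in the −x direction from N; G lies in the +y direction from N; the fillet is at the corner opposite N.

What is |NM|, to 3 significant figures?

53.4

N is at the origin; N and R share the same y with |NR| = 48.0 and R on the −x side, so R = (-48.0, 0.00). NG is vertical with |NG| = 37.2 and G on the +y side, so G = (0.00, 37.2). The virtual corner opposite N is at (-48.0, 37.2). A1 meets RM tangentially, so ZM is at right angles to RM and the tangent condition forces ZK to be normal to KG, with radius 13.7, so the center Z sits 13.7 in from both sides at Z = (-34.3, 23.5). That places the tangent points at M = (-48.0, 23.5) on RM and K = (-34.3, 37.2) on KG. Then |NM| = |M − N| = 53.4.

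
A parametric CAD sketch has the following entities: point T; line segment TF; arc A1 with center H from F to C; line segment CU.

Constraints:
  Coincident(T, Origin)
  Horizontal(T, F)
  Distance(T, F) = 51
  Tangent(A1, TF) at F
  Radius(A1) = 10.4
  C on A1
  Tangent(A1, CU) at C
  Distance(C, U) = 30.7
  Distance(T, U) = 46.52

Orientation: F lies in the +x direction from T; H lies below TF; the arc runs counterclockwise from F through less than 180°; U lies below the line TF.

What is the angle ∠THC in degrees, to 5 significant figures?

9.5087°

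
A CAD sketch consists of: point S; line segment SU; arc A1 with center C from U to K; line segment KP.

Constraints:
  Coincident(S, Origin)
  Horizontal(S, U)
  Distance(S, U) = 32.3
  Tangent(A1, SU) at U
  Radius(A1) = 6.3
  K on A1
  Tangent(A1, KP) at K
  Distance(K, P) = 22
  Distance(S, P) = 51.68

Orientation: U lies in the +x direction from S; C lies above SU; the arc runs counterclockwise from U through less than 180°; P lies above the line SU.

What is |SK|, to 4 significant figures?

38.54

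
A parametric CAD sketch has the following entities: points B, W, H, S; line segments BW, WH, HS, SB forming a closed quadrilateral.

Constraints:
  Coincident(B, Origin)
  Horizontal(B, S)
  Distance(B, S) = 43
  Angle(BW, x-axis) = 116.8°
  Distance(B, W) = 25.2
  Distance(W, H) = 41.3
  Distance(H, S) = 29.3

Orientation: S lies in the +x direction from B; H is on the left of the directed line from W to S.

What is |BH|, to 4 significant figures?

39.63

B is at the origin; BS is horizontal with |BS| = 43.0 and S in +x, so S = (43.0, 0). BW runs at 116.8° with |BW| = 25.2, so W = (-11.36, 22.49). H is determined by |WH| = 41.3 and |HS| = 29.3 together: it lies at the intersection of circle(W, 41.3) and circle(S, 29.3). With |WS| = 58.83, the foot of the radical line on WS is 36.62 from W and the perpendicular offset is √(41.3² − 36.62²) = 19.10. Taking the left-of-WS solution: H = (29.78, 26.15).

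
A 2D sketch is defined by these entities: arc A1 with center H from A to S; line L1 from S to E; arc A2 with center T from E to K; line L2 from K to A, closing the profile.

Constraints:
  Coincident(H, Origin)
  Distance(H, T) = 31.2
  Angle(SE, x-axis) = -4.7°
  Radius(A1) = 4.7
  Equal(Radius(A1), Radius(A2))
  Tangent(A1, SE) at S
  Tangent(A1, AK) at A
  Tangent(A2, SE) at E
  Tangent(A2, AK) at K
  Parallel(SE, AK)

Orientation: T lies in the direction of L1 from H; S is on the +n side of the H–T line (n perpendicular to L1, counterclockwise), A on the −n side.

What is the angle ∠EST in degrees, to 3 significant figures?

8.57°

The slot axis is L1's direction at -4.7°, so u = (cos -4.7°, sin -4.7°) = (0.997, -0.0819) and n = (−sin -4.7°, cos -4.7°) = (0.0819, 0.997). H is at the origin and T lies 31.2 along u from H, so T = 31.2·u = (31.1, -2.56). Tangency of A1 to both parallel lines with radius 4.7 puts S and A at H ± 4.7·n: S = (0.385, 4.68), A = (-0.385, -4.68). Equal radii place E and K the same way about T: E = T + 4.7·n = (31.5, 2.13), K = T − 4.7·n = (30.7, -7.24). Then cos ∠EST = SE·ST / (|SE||ST|), giving 8.57°.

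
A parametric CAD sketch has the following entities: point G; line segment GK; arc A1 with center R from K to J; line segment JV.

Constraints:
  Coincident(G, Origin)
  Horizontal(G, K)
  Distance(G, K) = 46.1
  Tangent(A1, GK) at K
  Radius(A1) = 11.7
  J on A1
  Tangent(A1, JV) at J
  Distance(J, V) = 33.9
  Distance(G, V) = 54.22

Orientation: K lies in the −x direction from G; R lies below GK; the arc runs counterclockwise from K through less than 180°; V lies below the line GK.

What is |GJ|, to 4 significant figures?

58.05

G is at the origin; G and K share the same y with |GK| = 46.1 and K on the −x side, so K = (-46.10, 0.000). A1 meets GK tangentially, so RK is at right angles to GK, so R = K + (0, -11.7) = (-46.10, -11.70). Since RJ ⟂ JV (tangency), |RV| = √(11.7² + 33.9²) = 35.86 regardless of where J sits on A1. So V lies on both circle(G, 54.22) and circle(R, 35.86); the below-GK intersection is V = (-31.22, -44.33). J is the foot of the tangent from V: J = (-54.58, -19.76).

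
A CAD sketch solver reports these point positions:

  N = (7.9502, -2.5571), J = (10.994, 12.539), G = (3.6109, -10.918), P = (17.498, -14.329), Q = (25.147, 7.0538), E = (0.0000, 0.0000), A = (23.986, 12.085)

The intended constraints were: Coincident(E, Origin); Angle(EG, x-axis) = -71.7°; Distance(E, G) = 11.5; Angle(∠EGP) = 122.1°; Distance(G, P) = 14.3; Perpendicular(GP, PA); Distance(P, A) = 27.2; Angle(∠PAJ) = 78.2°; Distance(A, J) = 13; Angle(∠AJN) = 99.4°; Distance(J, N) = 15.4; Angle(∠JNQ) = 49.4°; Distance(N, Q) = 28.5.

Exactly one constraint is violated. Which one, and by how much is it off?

Distance(N, Q) = 28.5 — off by 8.80.

E = (0.00, 0.00) ✓; EG at -71.70° ✓; |EG| = 11.50 ✓; ∠EGP = 122.1° ✓; |GP| = 14.30 ✓; ∠(GP, PA) = 90.00° ✓; |PA| = 27.20 ✓; ∠PAJ = 78.20° ✓; |AJ| = 13.00 ✓; ∠AJN = 99.40° ✓; |JN| = 15.40 ✓; ∠JNQ = 49.40° ✓; |NQ| = 19.70 ✗.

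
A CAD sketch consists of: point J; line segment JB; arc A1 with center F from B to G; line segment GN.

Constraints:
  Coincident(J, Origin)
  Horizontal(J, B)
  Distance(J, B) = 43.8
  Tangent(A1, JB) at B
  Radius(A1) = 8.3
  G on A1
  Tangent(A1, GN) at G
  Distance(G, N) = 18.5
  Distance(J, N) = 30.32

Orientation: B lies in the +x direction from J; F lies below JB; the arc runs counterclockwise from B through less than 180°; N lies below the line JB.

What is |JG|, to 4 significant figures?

37.69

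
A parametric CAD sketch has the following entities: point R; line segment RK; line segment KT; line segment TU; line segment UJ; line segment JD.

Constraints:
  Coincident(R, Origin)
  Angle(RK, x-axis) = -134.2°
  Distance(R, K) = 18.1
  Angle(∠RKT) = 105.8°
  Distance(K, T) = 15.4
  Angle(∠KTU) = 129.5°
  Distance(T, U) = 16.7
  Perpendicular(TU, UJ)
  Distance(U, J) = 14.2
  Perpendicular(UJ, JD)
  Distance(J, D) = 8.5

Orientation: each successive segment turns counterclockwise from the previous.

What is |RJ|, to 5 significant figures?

20.494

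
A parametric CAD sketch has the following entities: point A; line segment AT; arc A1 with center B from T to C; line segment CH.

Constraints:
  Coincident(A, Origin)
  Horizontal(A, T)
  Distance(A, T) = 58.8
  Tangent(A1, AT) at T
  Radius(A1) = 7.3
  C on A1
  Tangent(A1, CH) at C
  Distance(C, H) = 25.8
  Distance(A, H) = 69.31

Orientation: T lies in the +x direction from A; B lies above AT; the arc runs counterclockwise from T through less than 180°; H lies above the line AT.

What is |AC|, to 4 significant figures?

66.52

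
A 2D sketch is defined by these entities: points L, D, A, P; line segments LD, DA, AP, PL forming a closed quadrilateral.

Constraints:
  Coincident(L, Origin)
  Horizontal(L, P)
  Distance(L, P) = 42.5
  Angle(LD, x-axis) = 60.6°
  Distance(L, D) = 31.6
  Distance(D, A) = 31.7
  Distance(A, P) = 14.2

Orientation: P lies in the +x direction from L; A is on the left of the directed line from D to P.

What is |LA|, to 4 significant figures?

46.42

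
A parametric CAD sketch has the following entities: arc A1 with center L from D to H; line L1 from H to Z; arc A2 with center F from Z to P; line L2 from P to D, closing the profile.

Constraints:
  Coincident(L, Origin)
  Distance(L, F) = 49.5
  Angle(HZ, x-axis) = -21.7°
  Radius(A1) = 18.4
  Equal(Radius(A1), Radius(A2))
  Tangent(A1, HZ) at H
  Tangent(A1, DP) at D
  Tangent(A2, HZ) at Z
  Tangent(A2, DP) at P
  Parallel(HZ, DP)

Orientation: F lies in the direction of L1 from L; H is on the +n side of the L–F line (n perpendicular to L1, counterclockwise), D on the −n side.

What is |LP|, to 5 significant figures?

52.809

Tangency of A1 to both parallel lines with radius 18.4 puts H and D at L ± 18.4·n: H = (6.8033, 17.096), D = (-6.8033, -17.096). Equal radii place Z and P the same way about F: Z = F + 18.4·n = (52.795, -1.2064), P = F − 18.4·n = (39.189, -35.399). Then |LP| = |P − L| = 52.809.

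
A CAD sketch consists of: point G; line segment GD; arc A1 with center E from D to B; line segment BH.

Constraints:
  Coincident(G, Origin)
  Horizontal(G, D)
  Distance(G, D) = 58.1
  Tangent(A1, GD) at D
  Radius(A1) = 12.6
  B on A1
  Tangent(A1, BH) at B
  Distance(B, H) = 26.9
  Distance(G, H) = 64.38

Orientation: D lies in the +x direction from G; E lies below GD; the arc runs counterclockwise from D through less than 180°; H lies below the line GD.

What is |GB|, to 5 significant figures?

47.870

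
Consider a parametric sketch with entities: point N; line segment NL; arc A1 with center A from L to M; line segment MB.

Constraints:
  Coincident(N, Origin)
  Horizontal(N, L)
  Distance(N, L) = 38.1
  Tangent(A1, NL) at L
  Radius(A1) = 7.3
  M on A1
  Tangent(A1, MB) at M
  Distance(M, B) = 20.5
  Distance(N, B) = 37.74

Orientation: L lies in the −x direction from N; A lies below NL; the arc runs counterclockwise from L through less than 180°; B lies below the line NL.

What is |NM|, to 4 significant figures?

44.72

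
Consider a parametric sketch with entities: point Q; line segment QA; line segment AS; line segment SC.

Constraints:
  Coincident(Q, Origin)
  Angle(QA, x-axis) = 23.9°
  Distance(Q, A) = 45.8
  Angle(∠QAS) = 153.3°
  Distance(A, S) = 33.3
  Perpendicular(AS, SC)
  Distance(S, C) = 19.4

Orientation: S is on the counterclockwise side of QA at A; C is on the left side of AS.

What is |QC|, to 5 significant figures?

74.226

∠QAS = 153.3°, so AS runs at 23.9° + (180° − 153.3°) = 50.600° from the x-axis; with |AS| = 33.3, S = A + 33.3·(cos 50.600°, sin 50.600°) = (63.009, 44.288). AS ⟂ SC; with |SC| = 19.4 on the left of AS, C = S + 19.4·(-0.77273, 0.63473) = (48.018, 56.601). Then |QC| = |C − Q| = 74.226.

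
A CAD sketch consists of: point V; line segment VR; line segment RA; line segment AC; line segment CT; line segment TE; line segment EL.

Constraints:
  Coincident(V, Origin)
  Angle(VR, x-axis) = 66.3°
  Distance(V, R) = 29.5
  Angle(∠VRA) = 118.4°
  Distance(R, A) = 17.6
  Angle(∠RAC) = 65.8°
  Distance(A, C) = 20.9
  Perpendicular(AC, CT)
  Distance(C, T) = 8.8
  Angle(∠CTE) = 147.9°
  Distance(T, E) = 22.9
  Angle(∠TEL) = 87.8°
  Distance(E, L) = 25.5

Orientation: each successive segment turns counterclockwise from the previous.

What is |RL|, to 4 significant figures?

19.68

∠CTE = 147.9° gives TE at 4.200° from the x-axis; with |TE| = 22.9, E = (21.88, 19.99). ∠TEL = 87.8° gives EL at 96.40° from the x-axis; with |EL| = 25.5, L = (19.04, 45.33). Then |RL| = |L − R| = 19.68.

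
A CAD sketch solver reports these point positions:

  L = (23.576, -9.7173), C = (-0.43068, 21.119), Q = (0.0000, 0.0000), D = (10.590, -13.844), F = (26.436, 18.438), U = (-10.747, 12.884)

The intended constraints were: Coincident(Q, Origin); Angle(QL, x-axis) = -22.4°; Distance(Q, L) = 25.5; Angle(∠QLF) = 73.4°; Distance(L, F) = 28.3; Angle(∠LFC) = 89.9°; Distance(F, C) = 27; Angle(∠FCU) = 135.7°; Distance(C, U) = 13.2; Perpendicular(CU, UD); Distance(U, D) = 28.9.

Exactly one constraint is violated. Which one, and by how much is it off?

Distance(U, D) = 28.9 — off by 5.30.

Q = (0.00, 0.00) ✓; QL at -22.40° ✓; |QL| = 25.50 ✓; ∠QLF = 73.40° ✓; |LF| = 28.30 ✓; ∠LFC = 89.90° ✓; |FC| = 27.00 ✓; ∠FCU = 135.7° ✓; |CU| = 13.20 ✓; ∠(CU, UD) = 90.00° ✓; |UD| = 34.20 ✗.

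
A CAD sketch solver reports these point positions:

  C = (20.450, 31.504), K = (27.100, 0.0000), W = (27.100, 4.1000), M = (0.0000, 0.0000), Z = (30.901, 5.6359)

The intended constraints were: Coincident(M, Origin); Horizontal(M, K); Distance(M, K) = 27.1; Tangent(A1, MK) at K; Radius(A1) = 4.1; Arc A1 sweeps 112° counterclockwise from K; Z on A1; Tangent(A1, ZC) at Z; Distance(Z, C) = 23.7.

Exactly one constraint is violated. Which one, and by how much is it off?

Distance(Z, C) = 23.7 — off by 4.20.

M = (0.00, 0.00) ✓; M.y = 0.00, K.y = 0.00 ✓; |MK| = 27.10 ✓; ∠(WK, KM) = 90.00° ✓; |WK| = 4.100 ✓; bearing(W→Z) − bearing(W→K) = 112.0° ✓; |WZ| = 4.100 ✓; ∠(WZ, ZC) = 90.00° ✓; |ZC| = 27.90 ✗.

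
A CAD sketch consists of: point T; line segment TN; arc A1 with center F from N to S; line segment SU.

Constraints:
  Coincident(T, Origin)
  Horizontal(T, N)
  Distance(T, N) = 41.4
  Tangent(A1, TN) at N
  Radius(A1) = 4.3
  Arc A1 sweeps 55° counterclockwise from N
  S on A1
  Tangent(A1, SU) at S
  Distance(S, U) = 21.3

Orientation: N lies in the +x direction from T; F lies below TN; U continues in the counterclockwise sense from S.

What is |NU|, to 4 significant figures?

24.89

T is at the origin; TN is horizontal with |TN| = 41.4 and N on the +x side, so N = (41.40, 0.000). The tangent condition forces FN to be normal to TN, so F = N + (0, -4.3) = (41.40, -4.300). On A1, N sits at bearing 90° from F; a 55° counterclockwise sweep puts S at bearing 145°, so S = F + 4.3·(cos 145°, sin 145°) = (37.88, -1.834). Since A1 is tangent to SU there, FS ⟂ SU, so SU runs along (−sin 145°, cos 145°); with |SU| = 21.3, U = (25.66, -19.28). Then |NU| = |U − N| = 24.89.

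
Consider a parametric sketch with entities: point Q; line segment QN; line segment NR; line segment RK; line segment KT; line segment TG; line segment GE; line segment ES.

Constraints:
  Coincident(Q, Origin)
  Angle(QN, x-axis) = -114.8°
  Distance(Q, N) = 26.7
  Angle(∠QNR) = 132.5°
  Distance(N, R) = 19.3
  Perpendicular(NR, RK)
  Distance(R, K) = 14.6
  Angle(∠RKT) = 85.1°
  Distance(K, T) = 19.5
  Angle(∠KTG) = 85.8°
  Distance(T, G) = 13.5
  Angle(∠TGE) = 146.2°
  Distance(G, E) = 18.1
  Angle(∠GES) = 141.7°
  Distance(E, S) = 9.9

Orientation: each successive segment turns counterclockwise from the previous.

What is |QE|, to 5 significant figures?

46.466

∠KTG = 85.8° gives TG at -148.20° from the x-axis; with |TG| = 13.5, G = (-10.790, -26.241). ∠TGE = 146.2° gives GE at -114.40° from the x-axis; with |GE| = 18.1, E = (-18.267, -42.725). Then |QE| = |E − Q| = 46.466.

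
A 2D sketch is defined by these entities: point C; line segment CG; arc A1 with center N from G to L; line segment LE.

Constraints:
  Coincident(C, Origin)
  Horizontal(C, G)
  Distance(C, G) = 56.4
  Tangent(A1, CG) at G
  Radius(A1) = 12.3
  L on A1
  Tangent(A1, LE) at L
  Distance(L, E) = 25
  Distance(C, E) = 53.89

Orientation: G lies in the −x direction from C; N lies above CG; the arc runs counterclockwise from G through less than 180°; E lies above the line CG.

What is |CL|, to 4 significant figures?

45.47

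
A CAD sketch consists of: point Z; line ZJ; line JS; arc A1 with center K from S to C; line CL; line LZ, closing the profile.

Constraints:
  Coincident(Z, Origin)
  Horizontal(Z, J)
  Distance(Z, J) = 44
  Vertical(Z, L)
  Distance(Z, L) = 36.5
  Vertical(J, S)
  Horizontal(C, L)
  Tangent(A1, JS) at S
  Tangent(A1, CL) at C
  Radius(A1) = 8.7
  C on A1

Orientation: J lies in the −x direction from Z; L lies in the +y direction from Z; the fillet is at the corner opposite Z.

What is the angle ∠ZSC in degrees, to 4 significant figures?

77.29°

Z is at the origin; Z and J share the same y with |ZJ| = 44.0 and J on the −x side, so J = (-44.00, 0.000). ZL is vertical with |ZL| = 36.5 and L on the +y side, so L = (0.000, 36.50). The virtual corner opposite Z is at (-44.00, 36.50). Since A1 is tangent to JS there, KS ⟂ JS and the tangent condition forces KC to be normal to CL, with radius 8.7, so the center K sits 8.7 in from both sides at K = (-35.30, 27.80). That places the tangent points at S = (-44.00, 27.80) on JS and C = (-35.30, 36.50) on CL. Then cos ∠ZSC = SZ·SC / (|SZ||SC|), giving 77.29°.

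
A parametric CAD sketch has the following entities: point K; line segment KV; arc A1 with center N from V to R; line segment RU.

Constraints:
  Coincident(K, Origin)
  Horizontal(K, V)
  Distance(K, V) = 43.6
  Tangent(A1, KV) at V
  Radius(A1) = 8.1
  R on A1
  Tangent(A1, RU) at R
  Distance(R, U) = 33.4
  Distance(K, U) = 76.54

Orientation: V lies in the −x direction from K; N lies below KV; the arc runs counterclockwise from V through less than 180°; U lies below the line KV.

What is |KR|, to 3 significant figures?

50.0

Checks: |NV| = 8.100 ✓; |NR| = 8.100 ✓; ∠(NR, RU) = 90.00° ✓; |RU| = 33.40 ✓; |KU| = 76.54 ✓.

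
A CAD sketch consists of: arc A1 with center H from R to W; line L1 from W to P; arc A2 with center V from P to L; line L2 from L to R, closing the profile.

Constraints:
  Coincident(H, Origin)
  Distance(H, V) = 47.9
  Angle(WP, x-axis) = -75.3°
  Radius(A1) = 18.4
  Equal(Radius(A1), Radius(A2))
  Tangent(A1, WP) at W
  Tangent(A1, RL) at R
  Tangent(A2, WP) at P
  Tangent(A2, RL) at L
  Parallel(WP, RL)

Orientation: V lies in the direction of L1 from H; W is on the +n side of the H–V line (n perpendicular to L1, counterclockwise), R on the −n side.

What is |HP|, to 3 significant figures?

51.3

Tangency of A1 to both parallel lines with radius 18.4 puts W and R at H ± 18.4·n: W = (17.8, 4.67), R = (-17.8, -4.67). Equal radii place P and L the same way about V: P = V + 18.4·n = (30.0, -41.7), L = V − 18.4·n = (-5.64, -51.0). Then |HP| = |P − H| = 51.3.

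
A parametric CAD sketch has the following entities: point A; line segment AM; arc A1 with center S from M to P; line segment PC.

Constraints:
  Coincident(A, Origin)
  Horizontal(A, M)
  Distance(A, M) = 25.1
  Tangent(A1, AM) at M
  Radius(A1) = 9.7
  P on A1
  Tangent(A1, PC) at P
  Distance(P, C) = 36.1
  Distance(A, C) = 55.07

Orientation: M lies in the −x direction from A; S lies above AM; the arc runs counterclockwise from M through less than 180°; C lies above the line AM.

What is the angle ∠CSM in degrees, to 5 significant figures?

174.19°

Checks: A = (0.00, 0.00) ✓; |SP| = 9.700 ✓; ∠(SP, PC) = 90.00° ✓; |PC| = 36.10 ✓; |AC| = 55.07 ✓.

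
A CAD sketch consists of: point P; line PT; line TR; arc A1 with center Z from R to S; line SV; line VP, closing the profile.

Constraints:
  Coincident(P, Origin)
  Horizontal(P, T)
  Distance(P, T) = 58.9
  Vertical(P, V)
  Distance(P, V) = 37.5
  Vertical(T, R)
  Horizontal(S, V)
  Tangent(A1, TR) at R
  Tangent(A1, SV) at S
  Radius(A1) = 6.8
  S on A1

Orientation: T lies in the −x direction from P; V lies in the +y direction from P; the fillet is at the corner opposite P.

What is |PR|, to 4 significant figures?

66.42

The virtual corner opposite P is at (-58.90, 37.50). A1 meets TR tangentially, so ZR is at right angles to TR and the tangent condition forces ZS to be normal to SV, with radius 6.8, so the center Z sits 6.8 in from both sides at Z = (-52.10, 30.70). That places the tangent points at R = (-58.90, 30.70) on TR and S = (-52.10, 37.50) on SV. Then |PR| = |R − P| = 66.42.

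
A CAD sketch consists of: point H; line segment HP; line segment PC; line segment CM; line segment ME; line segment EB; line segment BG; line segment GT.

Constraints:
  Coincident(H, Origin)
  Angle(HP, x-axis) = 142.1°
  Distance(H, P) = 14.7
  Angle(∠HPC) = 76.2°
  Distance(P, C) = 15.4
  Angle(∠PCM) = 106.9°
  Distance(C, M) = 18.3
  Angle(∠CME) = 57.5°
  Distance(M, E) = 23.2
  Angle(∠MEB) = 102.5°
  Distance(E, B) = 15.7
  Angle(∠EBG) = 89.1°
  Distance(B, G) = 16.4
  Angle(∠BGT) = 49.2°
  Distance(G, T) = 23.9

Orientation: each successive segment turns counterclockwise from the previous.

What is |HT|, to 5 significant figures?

4.7987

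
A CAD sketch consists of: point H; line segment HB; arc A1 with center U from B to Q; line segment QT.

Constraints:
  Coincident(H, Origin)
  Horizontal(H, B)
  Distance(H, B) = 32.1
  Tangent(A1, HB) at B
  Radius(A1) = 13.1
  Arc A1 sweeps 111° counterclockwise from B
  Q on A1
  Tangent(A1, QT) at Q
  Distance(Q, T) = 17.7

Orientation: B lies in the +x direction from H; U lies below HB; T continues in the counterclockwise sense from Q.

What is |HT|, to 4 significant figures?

43.18

On A1, B sits at bearing 90° from U; a 111° counterclockwise sweep puts Q at bearing 201°, so Q = U + 13.1·(cos 201°, sin 201°) = (19.87, -17.79). Since A1 is tangent to QT there, UQ ⟂ QT, so QT runs along (−sin 201°, cos 201°); with |QT| = 17.7, T = (26.21, -34.32). Then |HT| = |T − H| = 43.18.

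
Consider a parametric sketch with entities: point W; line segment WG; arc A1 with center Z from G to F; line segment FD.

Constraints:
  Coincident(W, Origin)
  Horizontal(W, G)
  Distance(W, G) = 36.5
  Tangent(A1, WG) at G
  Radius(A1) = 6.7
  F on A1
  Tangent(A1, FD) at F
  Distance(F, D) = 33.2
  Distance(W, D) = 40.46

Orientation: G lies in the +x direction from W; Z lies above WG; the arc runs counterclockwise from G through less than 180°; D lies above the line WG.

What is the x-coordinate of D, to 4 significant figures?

19.02

Checks: |WG| = 36.50 ✓; |ZF| = 6.700 ✓; ∠(ZF, FD) = 90.00° ✓; |FD| = 33.20 ✓; |WD| = 40.46 ✓.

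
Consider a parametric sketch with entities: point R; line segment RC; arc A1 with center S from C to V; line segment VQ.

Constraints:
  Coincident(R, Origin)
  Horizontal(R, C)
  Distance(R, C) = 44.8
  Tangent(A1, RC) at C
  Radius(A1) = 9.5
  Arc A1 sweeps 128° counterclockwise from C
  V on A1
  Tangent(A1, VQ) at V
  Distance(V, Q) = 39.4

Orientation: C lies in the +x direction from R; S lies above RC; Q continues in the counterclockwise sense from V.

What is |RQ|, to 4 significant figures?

54.21

R is at the origin; R and C share the same y with |RC| = 44.8 and C on the +x side, so C = (44.80, 0.000). A1 meets RC tangentially, so SC is at right angles to RC, so S = C + (0, 9.5) = (44.80, 9.500). On A1, C sits at bearing -90° from S; a 128° counterclockwise sweep puts V at bearing 38°, so V = S + 9.5·(cos 38°, sin 38°) = (52.29, 15.35). Tangency of A1 to VQ means the radius SV is perpendicular to VQ, so VQ runs along (−sin 38°, cos 38°); with |VQ| = 39.4, Q = (28.03, 46.40). Then |RQ| = |Q − R| = 54.21.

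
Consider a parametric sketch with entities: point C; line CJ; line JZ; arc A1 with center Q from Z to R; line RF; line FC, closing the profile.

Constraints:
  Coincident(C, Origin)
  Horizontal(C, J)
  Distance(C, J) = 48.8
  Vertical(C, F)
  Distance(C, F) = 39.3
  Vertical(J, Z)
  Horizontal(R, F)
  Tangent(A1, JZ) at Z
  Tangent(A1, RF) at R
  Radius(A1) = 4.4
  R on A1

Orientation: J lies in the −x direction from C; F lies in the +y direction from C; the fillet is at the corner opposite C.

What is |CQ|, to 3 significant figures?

56.5

C is at the origin; CJ is horizontal with |CJ| = 48.8 and J on the −x side, so J = (-48.8, 0.00). CF is vertical with |CF| = 39.3 and F on the +y side, so F = (0.00, 39.3). The virtual corner opposite C is at (-48.8, 39.3). Tangency of A1 to JZ means the radius QZ is perpendicular to JZ and tangency of A1 to RF means the radius QR is perpendicular to RF, with radius 4.4, so the center Q sits 4.4 in from both sides at Q = (-44.4, 34.9). Then |CQ| = |Q − C| = 56.5.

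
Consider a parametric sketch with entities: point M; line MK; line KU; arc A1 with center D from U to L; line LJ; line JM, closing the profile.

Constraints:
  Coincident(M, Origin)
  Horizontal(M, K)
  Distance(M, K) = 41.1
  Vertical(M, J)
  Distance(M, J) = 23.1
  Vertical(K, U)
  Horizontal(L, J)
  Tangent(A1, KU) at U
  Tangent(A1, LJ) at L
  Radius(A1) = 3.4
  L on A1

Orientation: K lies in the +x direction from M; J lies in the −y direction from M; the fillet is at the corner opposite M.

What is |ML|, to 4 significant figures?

44.21

The virtual corner opposite M is at (41.10, -23.10). The tangent condition forces DU to be normal to KU and the tangent condition forces DL to be normal to LJ, with radius 3.4, so the center D sits 3.4 in from both sides at D = (37.70, -19.70). That places the tangent points at U = (41.10, -19.70) on KU and L = (37.70, -23.10) on LJ. Then |ML| = |L − M| = 44.21.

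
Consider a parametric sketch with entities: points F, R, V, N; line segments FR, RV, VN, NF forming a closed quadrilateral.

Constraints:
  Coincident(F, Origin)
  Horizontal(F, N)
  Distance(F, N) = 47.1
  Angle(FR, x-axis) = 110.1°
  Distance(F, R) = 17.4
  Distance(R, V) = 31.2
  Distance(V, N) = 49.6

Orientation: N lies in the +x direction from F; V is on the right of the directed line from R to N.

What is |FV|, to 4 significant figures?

14.36

F is at the origin; F and N share the same y with |FN| = 47.1 and N in +x, so N = (47.1, 0). FR runs at 110.1° with |FR| = 17.4, so R = (-5.980, 16.34). V is determined by |RV| = 31.2 and |VN| = 49.6 together: it lies at the intersection of circle(R, 31.2) and circle(N, 49.6). With |RN| = 55.54, the foot of the radical line on RN is 14.38 from R and the perpendicular offset is √(31.2² − 14.38²) = 27.69. Taking the right-of-RN solution: V = (-0.3780, -14.35).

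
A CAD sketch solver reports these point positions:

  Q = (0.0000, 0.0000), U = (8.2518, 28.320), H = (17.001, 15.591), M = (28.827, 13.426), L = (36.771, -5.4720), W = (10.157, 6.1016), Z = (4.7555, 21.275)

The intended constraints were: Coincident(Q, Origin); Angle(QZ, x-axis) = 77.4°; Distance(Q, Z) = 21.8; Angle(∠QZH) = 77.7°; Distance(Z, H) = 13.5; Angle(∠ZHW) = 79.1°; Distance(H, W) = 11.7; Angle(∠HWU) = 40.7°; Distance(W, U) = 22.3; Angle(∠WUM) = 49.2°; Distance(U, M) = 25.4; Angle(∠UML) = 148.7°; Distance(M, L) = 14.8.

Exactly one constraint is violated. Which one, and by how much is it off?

Distance(M, L) = 14.8 — off by 5.70.

Q = (0.00, 0.00) ✓; QZ at 77.40° ✓; |QZ| = 21.80 ✓; ∠QZH = 77.70° ✓; |ZH| = 13.50 ✓; ∠ZHW = 79.10° ✓; |HW| = 11.70 ✓; ∠HWU = 40.70° ✓; |WU| = 22.30 ✓; ∠WUM = 49.20° ✓; |UM| = 25.40 ✓; ∠UML = 148.7° ✓; |ML| = 20.50 ✗.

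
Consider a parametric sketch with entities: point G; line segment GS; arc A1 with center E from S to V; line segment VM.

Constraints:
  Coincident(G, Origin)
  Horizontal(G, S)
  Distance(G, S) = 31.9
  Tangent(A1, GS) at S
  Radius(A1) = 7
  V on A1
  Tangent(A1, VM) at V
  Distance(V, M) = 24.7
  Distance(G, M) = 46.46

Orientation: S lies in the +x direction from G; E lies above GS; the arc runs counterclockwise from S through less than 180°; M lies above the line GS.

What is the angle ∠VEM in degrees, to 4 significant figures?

74.18°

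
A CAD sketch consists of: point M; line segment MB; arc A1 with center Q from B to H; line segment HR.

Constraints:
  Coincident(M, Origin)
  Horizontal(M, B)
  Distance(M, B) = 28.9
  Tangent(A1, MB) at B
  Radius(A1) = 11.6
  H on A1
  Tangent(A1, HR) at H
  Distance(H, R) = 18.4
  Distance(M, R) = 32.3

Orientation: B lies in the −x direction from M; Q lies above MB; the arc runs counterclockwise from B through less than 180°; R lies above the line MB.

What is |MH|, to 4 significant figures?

20.17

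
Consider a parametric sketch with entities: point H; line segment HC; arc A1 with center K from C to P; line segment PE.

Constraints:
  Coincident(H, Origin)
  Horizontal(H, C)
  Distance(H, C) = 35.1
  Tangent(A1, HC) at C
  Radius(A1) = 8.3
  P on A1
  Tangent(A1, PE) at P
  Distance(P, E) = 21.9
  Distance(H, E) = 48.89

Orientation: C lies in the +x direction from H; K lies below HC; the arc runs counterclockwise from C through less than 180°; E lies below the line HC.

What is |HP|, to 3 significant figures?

30.1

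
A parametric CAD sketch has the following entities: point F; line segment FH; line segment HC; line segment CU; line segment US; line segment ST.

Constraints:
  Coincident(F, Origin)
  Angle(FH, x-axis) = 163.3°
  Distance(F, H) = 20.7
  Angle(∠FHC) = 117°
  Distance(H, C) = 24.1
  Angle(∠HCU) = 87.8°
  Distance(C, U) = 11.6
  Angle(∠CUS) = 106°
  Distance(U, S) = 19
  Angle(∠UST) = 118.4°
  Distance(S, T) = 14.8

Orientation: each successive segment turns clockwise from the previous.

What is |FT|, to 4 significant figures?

14.08

F is at the origin; FH runs at 163.3° with length 20.7, so H = (-19.83, 5.948). ∠FHC = 117.0° gives HC at 100.3° from the x-axis; with |HC| = 24.1, C = (-24.14, 29.66). ∠HCU = 87.8° gives CU at 8.100° from the x-axis; with |CU| = 11.6, U = (-12.65, 31.29). ∠CUS = 106.0° gives US at -65.90° from the x-axis; with |US| = 19.0, S = (-4.894, 13.95). ∠UST = 118.4° gives ST at -127.5° from the x-axis; with |ST| = 14.8, T = (-13.90, 2.209). Then |FT| = |T − F| = 14.08.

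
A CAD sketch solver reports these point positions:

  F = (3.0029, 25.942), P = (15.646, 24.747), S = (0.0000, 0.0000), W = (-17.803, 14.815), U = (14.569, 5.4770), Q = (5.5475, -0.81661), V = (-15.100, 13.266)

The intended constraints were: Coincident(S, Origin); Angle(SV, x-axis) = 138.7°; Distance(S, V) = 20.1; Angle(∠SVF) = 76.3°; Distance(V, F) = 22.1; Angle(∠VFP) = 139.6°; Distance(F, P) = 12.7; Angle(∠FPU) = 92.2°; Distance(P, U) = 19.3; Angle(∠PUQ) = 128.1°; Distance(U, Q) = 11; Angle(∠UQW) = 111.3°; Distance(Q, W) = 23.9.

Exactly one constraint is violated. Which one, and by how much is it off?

Distance(Q, W) = 23.9 — off by 4.20.

S = (0.00, 0.00) ✓; SV at 138.7° ✓; |SV| = 20.10 ✓; ∠SVF = 76.30° ✓; |VF| = 22.10 ✓; ∠VFP = 139.6° ✓; |FP| = 12.70 ✓; ∠FPU = 92.20° ✓; |PU| = 19.30 ✓; ∠PUQ = 128.1° ✓; |UQ| = 11.00 ✓; ∠UQW = 111.3° ✓; |QW| = 28.10 ✗.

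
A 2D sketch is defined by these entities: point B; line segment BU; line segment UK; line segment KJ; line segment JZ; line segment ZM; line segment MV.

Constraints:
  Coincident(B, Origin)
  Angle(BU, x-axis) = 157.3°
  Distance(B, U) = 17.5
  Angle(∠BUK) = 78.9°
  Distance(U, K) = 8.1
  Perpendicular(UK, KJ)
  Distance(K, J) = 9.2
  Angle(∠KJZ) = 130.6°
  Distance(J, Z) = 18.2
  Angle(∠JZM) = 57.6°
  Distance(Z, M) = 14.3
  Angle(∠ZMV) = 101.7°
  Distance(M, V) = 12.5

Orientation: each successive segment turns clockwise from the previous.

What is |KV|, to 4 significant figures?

4.878

B is at the origin; BU runs at 157.3° with length 17.5, so U = (-16.14, 6.753). ∠BUK = 78.9° gives UK at 56.20° from the x-axis; with |UK| = 8.1, K = (-11.64, 13.48). The perpendicularity gives KJ at right angles to UK, so KJ runs at -33.80°; with |KJ| = 9.2, J = (-3.993, 8.366). ∠KJZ = 130.6° gives JZ at -83.20° from the x-axis; with |JZ| = 18.2, Z = (-1.838, -9.706). ∠JZM = 57.6° gives ZM at 154.4° from the x-axis; with |ZM| = 14.3, M = (-14.73, -3.527). ∠ZMV = 101.7° gives MV at 76.10° from the x-axis; with |MV| = 12.5, V = (-11.73, 8.607). Then |KV| = |V − K| = 4.878.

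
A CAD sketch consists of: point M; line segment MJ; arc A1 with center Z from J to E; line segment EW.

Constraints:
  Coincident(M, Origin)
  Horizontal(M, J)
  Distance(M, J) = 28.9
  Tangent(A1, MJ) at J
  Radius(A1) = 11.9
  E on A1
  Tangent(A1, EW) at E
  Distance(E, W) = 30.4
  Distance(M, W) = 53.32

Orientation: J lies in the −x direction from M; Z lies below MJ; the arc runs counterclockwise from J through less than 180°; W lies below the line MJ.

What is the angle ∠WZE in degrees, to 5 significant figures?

68.622°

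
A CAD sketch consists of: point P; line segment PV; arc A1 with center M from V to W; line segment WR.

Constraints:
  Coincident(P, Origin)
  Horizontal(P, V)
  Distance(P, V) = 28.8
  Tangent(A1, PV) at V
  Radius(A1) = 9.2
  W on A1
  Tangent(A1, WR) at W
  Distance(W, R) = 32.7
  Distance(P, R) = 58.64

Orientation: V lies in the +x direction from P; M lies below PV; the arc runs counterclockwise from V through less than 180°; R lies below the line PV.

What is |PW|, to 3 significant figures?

26.5

P is at the origin; P and V share the same y with |PV| = 28.8 and V on the +x side, so V = (28.8, 0.00). A1 meets PV tangentially, so MV is at right angles to PV, so M = V + (0, -9.2) = (28.8, -9.20). Since MW ⟂ WR (tangency), |MR| = √(9.2² + 32.7²) = 34.0 regardless of where W sits on A1. So R lies on both circle(P, 58.64) and circle(M, 34.0); the below-PV intersection is R = (42.7, -40.2). W is the foot of the tangent from R: W = (21.7, -15.1).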